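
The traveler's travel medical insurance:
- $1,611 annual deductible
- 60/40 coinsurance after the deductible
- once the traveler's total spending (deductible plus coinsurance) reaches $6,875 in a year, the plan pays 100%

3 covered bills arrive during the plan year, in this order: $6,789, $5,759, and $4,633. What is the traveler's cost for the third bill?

Bill 1, $6,789: $1,611 to deductible, leaving $5,178; coinsurance $5,178 × 40% = $2,071.20. Traveler pays $3,682.20; OOP now $3,682.20.
Bill 2, $5,759: deductible already satisfied, so traveler's share is 40% × $5,759 = $2,303.60. Traveler pays $2,303.60; OOP now $5,985.80.
Bill 3, $4,633: 40% coinsurance on $4,633 = $1,853.20. OOP would hit $7,839 > $6,875, so the cap limits the traveler to $6,875 − $5,985.80 = $889.20.

$889.20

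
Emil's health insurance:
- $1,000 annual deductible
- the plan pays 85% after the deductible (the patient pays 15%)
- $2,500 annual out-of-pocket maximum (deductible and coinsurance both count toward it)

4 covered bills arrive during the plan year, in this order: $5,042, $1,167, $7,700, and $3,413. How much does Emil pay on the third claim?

$718.65

#1 ($5,042): $1,000 finishes the deductible; $4,042 goes to coinsurance; patient's 15% is $606.30. Patient owes $1,606.30 (running OOP $1,606.30).
#2 ($1,167): 15% coinsurance on $1,167 = $175.05. Patient pays $175.05; OOP now $1,781.35.
#3 ($7,700): deductible already satisfied, so patient's share is 15% × $7,700 = $1,155. OOP would hit $2,936.35 > $2,500, so the cap limits the patient to $2,500 − $1,781.35 = $718.65.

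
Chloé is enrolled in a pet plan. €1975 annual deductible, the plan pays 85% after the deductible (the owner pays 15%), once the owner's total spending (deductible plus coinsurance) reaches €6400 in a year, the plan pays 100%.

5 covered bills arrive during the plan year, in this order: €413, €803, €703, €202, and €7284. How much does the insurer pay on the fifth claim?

#1 (€413): all of it applies to the deductible. Owner pays €413; OOP now €413. Plan pays €413 − €413 = €0.
#2 (€803): all of it applies to the deductible. Owner pays €803; OOP now €1216. Insurer: €803 − €803 = €0.
#3 (€703): entire amount goes to the deductible. Owner pays €703; OOP now €1919. Plan pays €703 − €703 = €0.
#4 (€202): deductible takes €56, €146 remains; owner's 15% is €21.90. Cost to owner: €77.90. OOP to date €1996.90. Insurer: €202 − €77.90 = €124.10.
#5 (€7284): 15% coinsurance on €7284 = €1092.60. Owner owes €1092.60 (running OOP €3089.50). Plan pays €7284 − €1092.60 = €6191.40.

€6191.40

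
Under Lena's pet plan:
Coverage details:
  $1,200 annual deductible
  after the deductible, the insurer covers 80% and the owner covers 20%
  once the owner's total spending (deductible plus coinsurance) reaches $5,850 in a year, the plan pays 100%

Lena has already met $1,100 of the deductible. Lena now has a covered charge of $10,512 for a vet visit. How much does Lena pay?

Deductible still to meet: $1,200 − $1,100 = $100.
The remaining $10,412 (= $10,512 − $100) moves to coinsurance.
Owner's 20% share of $10,412 is $2,082.40.
That puts the owner's cost at $100 + $2,082.40 = $2,182.40 before any cap.
Cumulative spending $1,100 + $2,182.40 = $3,282.40 stays under the $5,850 maximum.

$2,182.40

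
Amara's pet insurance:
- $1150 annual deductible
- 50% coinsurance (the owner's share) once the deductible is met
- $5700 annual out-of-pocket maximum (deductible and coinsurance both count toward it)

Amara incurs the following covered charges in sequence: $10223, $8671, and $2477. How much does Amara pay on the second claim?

Claim 1 ($10223): $1150 to deductible, leaving $9073; 50% of $9073 = $4536.50. Owner owes $5686.50 (running OOP $5686.50).
Claim 2 ($8671): deductible met; 50% of $8671 = $4335.50. That would push OOP to $10022, over the $5700 cap, so owner pays $5700 − $5686.50 = $13.50.

$13.50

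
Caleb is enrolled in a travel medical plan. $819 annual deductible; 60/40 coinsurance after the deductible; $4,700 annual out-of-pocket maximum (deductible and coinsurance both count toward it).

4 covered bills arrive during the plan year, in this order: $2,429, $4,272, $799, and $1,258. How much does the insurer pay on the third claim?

#1 ($2,429): $819 to deductible, leaving $1,610; 40% of $1,610 = $644. Traveler pays $1,463; OOP now $1,463. Plan pays $2,429 − $1,463 = $966.
#2 ($4,272): 40% coinsurance on $4,272 = $1,708.80. Cost to traveler: $1,708.80. OOP to date $3,171.80. Plan pays $4,272 − $1,708.80 = $2,563.20.
#3 ($799): deductible already satisfied, so traveler's share is 40% × $799 = $319.60. Traveler owes $319.60 (running OOP $3,491.40). Plan pays $799 − $319.60 = $479.40.

$479.40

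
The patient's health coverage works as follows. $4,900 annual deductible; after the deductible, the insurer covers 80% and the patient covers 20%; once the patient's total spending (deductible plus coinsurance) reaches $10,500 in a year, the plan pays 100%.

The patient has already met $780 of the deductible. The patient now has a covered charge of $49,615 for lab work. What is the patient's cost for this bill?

$780 of the $4,900 deductible is already met, leaving $4,120.
The remaining $45,495 (= $49,615 − $4,120) moves to coinsurance.
Patient's 20% share of $45,495 is $9,099.
So the patient owes $4,120 + $9,099 = $13,219 before any cap.
Adding $13,219 to the $780 already spent would give $13,999, which exceeds the $10,500 cap; the patient pays just $10,500 − $780 = $9,720.

$9,720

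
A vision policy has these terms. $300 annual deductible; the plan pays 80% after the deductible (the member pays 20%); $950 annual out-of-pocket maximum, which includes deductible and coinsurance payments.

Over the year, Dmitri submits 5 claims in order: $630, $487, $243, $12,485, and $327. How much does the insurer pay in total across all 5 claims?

Claim 1 — $630: $300 to deductible, leaving $330; member's 20% is $66. Cost to member: $366. OOP to date $366. Insurer: $630 − $366 = $264.
Claim 2 — $487: deductible already satisfied, so member's share is 20% × $487 = $97.40. Member pays $97.40; OOP now $463.40. Insurer: $487 − $97.40 = $389.60.
Claim 3 — $243: deductible already satisfied, so member's share is 20% × $243 = $48.60. Member pays $48.60; OOP now $512. Plan pays $243 − $48.60 = $194.40.
Claim 4 — $12,485: deductible already satisfied, so member's share is 20% × $12,485 = $2,497. That would push OOP to $3,009, over the $950 cap, so member pays $950 − $512 = $438. Plan pays $12,485 − $438 = $12,047.
Claim 5 — $327: 20% coinsurance on $327 = $65.40. That would push OOP to $1,015.40, over the $950 cap, so member pays $950 − $950 = $0. Plan pays $327 − $0 = $327.
Insurer total = bills − member's total = $14,172 − $950 = $13,222.

$13,222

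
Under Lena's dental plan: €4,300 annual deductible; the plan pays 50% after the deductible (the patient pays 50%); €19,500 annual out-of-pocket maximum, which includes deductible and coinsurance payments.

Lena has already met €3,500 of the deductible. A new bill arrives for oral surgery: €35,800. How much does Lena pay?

€16,000

Deductible still to meet: €4,300 − €3,500 = €800.
After the €800 deductible portion, €35,800 − €800 = €35,000 is subject to coinsurance.
50% of €35,000 = €17,500 falls to the patient.
Patient responsibility before any cap: €800 + €17,500 = €18,300.
Year-to-date out-of-pocket would reach €3,500 + €18,300 = €21,800, above the €19,500 maximum, so the patient pays only €19,500 − €3,500 = €16,000.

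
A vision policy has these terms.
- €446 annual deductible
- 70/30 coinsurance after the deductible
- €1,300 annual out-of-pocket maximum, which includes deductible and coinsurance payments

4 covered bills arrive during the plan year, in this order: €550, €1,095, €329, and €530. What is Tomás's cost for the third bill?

€98.70

#1 (€550): deductible takes €446, €104 remains; member's 30% is €31.20. Member owes €477.20 (running OOP €477.20).
#2 (€1,095): deductible already satisfied, so member's share is 30% × €1,095 = €328.50. Cost to member: €328.50. OOP to date €805.70.
#3 (€329): 30% coinsurance on €329 = €98.70. Cost to member: €98.70. OOP to date €904.40.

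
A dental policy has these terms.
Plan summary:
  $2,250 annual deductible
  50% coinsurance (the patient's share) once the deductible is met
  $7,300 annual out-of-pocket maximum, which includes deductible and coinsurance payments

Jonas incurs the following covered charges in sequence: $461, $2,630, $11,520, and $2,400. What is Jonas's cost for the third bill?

#1 ($461): fully absorbed by the deductible. Cost to patient: $461. OOP to date $461.
#2 ($2,630): $1,789 to deductible, leaving $841; patient's 50% is $420.50. Cost to patient: $2,209.50. OOP to date $2,670.50.
#3 ($11,520): deductible met; 50% of $11,520 = $5,760. Adding that to $2,670.50 gives $8,430.50, past the $7,300 cap; patient pays only $7,300 − $2,670.50 = $4,629.50.

$4,629.50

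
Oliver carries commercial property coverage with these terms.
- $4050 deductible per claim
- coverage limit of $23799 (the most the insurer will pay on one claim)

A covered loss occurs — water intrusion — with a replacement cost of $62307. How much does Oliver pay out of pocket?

After the deductible, $62307 − $4050 = $58257 remains.
$58257 exceeds the $23799 limit, so the insurer pays the limit: $23799.
Business's share is the uncovered remainder: $62307 − $23799 = $38508.

$38508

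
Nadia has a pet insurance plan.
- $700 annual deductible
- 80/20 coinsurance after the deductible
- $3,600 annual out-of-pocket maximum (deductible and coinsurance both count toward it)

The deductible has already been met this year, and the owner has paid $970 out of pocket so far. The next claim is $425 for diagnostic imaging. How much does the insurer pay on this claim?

With the deductible met, the entire $425 is subject to coinsurance.
20% of $425 = $85 falls to the owner.
Total out-of-pocket so far would be $970 + $85 = $1,055, below the $3,600 cap — no reduction.
The plan picks up $425 − $85 = $340.

$340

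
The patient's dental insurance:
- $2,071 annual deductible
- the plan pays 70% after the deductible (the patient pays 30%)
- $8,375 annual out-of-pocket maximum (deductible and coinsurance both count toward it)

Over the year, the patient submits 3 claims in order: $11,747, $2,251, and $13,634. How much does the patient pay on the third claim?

Bill 1, $11,747: deductible takes $2,071, $9,676 remains; patient's 30% is $2,902.80. Patient pays $4,973.80; OOP now $4,973.80.
Bill 2, $2,251: 30% coinsurance on $2,251 = $675.30. Patient pays $675.30; OOP now $5,649.10.
Bill 3, $13,634: deductible met; 30% of $13,634 = $4,090.20. Adding that to $5,649.10 gives $9,739.30, past the $8,375 cap; patient pays only $8,375 − $5,649.10 = $2,725.90.

$2,725.90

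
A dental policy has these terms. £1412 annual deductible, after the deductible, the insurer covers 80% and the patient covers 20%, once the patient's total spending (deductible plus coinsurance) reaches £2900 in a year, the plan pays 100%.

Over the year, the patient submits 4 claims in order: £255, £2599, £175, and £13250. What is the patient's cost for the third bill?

Claim 1 — £255: fully absorbed by the deductible. Patient owes £255 (running OOP £255).
Claim 2 — £2599: deductible takes £1157, £1442 remains; patient's 20% is £288.40. Patient pays £1445.40; OOP now £1700.40.
Claim 3 — £175: 20% coinsurance on £175 = £35. Patient owes £35 (running OOP £1735.40).

£35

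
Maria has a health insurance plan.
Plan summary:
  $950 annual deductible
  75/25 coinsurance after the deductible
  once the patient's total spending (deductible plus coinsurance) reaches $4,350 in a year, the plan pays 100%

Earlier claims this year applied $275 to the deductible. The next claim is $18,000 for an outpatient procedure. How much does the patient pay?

$4,075

Deductible still to meet: $950 − $275 = $675.
That leaves $18,000 − $675 = $17,325 for coinsurance.
Coinsurance: $17,325 × 25% = $4,331.25.
That puts the patient's cost at $675 + $4,331.25 = $5,006.25 before any cap.
Adding $5,006.25 to the $275 already spent would give $5,281.25, which exceeds the $4,350 cap; the patient pays just $4,350 − $275 = $4,075.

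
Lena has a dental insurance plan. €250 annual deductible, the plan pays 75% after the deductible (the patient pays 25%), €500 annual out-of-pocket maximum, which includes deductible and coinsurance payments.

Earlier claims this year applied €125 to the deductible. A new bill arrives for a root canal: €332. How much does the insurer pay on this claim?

Remaining deductible: €250 − €125 = €125.
After the €125 deductible portion, €332 − €125 = €207 is subject to coinsurance.
Patient's 25% share of €207 is €51.75.
So the patient owes €125 + €51.75 = €176.75 before any cap.
Cumulative spending €125 + €176.75 = €301.75 stays under the €500 maximum.
The plan picks up €332 − €176.75 = €155.25.

€155.25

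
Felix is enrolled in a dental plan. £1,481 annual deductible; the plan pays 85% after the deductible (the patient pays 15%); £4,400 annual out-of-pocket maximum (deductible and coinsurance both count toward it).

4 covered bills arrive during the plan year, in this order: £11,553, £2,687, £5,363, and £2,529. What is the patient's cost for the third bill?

£804.45

Bill 1, £11,553: £1,481 to deductible, leaving £10,072; 15% of £10,072 = £1,510.80. Cost to patient: £2,991.80. OOP to date £2,991.80.
Bill 2, £2,687: deductible already satisfied, so patient's share is 15% × £2,687 = £403.05. Patient owes £403.05 (running OOP £3,394.85).
Bill 3, £5,363: 15% coinsurance on £5,363 = £804.45. Cost to patient: £804.45. OOP to date £4,199.30.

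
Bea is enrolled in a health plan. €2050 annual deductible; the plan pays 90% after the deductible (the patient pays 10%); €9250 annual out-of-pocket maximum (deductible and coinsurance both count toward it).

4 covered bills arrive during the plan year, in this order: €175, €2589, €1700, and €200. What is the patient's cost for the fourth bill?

€20

#1 (€175): entire amount goes to the deductible. Patient pays €175; OOP now €175.
#2 (€2589): €1875 finishes the deductible; €714 goes to coinsurance; coinsurance €714 × 10% = €71.40. Patient owes €1946.40 (running OOP €2121.40).
#3 (€1700): deductible met; 10% of €1700 = €170. Patient owes €170 (running OOP €2291.40).
#4 (€200): 10% coinsurance on €200 = €20. Patient pays €20; OOP now €2311.40.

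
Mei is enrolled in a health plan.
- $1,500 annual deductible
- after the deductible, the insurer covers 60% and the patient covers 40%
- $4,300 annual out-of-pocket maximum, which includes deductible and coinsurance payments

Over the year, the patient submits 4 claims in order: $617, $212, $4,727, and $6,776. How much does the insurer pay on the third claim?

#1 ($617): fully absorbed by the deductible. Patient owes $617 (running OOP $617). Plan pays $617 − $617 = $0.
#2 ($212): all of it applies to the deductible. Patient owes $212 (running OOP $829). Insurer: $212 − $212 = $0.
#3 ($4,727): deductible takes $671, $4,056 remains; patient's 40% is $1,622.40. Cost to patient: $2,293.40. OOP to date $3,122.40. Plan pays $4,727 − $2,293.40 = $2,433.60.

$2,433.60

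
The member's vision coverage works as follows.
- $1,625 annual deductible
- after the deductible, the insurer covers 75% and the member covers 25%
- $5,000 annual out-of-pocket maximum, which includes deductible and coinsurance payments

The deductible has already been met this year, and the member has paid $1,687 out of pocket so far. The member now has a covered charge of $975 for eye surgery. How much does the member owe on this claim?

The deductible is already satisfied, so the full bill goes to coinsurance.
Coinsurance: $975 × 25% = $243.75.
Cumulative spending $1,687 + $243.75 = $1,930.75 stays under the $5,000 maximum.

$243.75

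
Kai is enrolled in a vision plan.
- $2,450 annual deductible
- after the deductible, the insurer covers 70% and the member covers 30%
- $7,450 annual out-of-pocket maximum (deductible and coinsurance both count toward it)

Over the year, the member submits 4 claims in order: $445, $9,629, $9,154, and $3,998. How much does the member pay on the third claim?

Claim 1 ($445): fully absorbed by the deductible. Member owes $445 (running OOP $445).
Claim 2 ($9,629): $2,005 finishes the deductible; $7,624 goes to coinsurance; coinsurance $7,624 × 30% = $2,287.20. Member owes $4,292.20 (running OOP $4,737.20).
Claim 3 ($9,154): 30% coinsurance on $9,154 = $2,746.20. OOP would hit $7,483.40 > $7,450, so the cap limits the member to $7,450 − $4,737.20 = $2,712.80.

$2,712.80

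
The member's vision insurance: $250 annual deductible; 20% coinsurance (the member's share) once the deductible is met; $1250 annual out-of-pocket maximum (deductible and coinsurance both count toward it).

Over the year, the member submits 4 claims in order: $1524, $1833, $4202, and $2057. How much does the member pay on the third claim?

$378.60

Claim 1 ($1524): deductible takes $250, $1274 remains; member's 20% is $254.80. Member pays $504.80; OOP now $504.80.
Claim 2 ($1833): 20% coinsurance on $1833 = $366.60. Member pays $366.60; OOP now $871.40.
Claim 3 ($4202): deductible already satisfied, so member's share is 20% × $4202 = $840.40. That would push OOP to $1711.80, over the $1250 cap, so member pays $1250 − $871.40 = $378.60.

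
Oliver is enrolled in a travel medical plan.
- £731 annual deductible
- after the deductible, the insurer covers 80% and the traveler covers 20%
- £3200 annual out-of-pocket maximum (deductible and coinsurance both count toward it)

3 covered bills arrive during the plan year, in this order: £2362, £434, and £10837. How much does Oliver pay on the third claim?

£2056

Claim 1 — £2362: £731 to deductible, leaving £1631; coinsurance £1631 × 20% = £326.20. Traveler pays £1057.20; OOP now £1057.20.
Claim 2 — £434: deductible met; 20% of £434 = £86.80. Traveler owes £86.80 (running OOP £1144).
Claim 3 — £10837: 20% coinsurance on £10837 = £2167.40. Adding that to £1144 gives £3311.40, past the £3200 cap; traveler pays only £3200 − £1144 = £2056.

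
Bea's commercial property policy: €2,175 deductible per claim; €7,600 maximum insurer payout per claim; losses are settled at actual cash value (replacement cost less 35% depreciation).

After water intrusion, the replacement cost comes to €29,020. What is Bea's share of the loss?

Depreciate 35%: the covered value is €29,020 × 0.65 = €18,863.
After the deductible, €18,863 − €2,175 = €16,688 remains.
€16,688 exceeds the €7,600 limit, so the insurer pays the limit: €7,600.
The business bears the rest of the original loss: €29,020 − €7,600 = €21,420.

€21,420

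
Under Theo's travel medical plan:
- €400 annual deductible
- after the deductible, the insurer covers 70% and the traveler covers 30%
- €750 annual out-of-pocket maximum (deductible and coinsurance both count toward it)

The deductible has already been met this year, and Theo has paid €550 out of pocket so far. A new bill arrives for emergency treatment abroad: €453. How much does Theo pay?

With the deductible met, the entire €453 is subject to coinsurance.
Coinsurance: €453 × 30% = €135.90.
Cumulative spending €550 + €135.90 = €685.90 stays under the €750 maximum.

€135.90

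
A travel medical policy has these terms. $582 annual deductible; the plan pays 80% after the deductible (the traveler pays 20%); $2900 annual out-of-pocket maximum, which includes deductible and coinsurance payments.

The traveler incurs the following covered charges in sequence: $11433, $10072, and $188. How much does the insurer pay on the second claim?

Bill 1, $11433: $582 to deductible, leaving $10851; coinsurance $10851 × 20% = $2170.20. Cost to traveler: $2752.20. OOP to date $2752.20. Plan pays $11433 − $2752.20 = $8680.80.
Bill 2, $10072: 20% coinsurance on $10072 = $2014.40. That would push OOP to $4766.60, over the $2900 cap, so traveler pays $2900 − $2752.20 = $147.80. Plan pays $10072 − $147.80 = $9924.20.

$9924.20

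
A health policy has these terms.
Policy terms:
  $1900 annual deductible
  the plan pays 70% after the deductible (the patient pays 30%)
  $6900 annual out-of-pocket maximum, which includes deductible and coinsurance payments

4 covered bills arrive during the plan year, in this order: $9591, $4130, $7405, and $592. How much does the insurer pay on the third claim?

$5951.30

#1 ($9591): $1900 finishes the deductible; $7691 goes to coinsurance; patient's 30% is $2307.30. Patient pays $4207.30; OOP now $4207.30. Plan pays $9591 − $4207.30 = $5383.70.
#2 ($4130): 30% coinsurance on $4130 = $1239. Patient pays $1239; OOP now $5446.30. Plan pays $4130 − $1239 = $2891.
#3 ($7405): deductible met; 30% of $7405 = $2221.50. OOP would hit $7667.80 > $6900, so the cap limits the patient to $6900 − $5446.30 = $1453.70. Insurer: $7405 − $1453.70 = $5951.30.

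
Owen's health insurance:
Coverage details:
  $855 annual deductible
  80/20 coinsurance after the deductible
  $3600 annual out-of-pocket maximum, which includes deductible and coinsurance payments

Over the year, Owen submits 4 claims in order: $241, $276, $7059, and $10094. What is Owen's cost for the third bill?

$1682.20

Claim 1 ($241): fully absorbed by the deductible. Patient owes $241 (running OOP $241).
Claim 2 ($276): all of it applies to the deductible. Cost to patient: $276. OOP to date $517.
Claim 3 ($7059): $338 finishes the deductible; $6721 goes to coinsurance; coinsurance $6721 × 20% = $1344.20. Cost to patient: $1682.20. OOP to date $2199.20.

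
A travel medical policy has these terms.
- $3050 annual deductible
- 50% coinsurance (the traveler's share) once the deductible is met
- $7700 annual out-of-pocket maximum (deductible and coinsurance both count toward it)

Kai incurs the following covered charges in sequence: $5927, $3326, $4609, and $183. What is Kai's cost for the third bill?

$1548.50

Claim 1 ($5927): deductible takes $3050, $2877 remains; 50% of $2877 = $1438.50. Traveler owes $4488.50 (running OOP $4488.50).
Claim 2 ($3326): 50% coinsurance on $3326 = $1663. Cost to traveler: $1663. OOP to date $6151.50.
Claim 3 ($4609): deductible already satisfied, so traveler's share is 50% × $4609 = $2304.50. That would push OOP to $8456, over the $7700 cap, so traveler pays $7700 − $6151.50 = $1548.50.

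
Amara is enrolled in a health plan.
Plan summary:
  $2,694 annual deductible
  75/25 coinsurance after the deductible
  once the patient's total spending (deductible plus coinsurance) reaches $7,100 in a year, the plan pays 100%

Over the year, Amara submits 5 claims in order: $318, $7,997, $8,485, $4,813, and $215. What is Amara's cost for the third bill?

$2,121.25

Claim 1 — $318: fully absorbed by the deductible. Cost to patient: $318. OOP to date $318.
Claim 2 — $7,997: deductible takes $2,376, $5,621 remains; patient's 25% is $1,405.25. Patient pays $3,781.25; OOP now $4,099.25.
Claim 3 — $8,485: deductible met; 25% of $8,485 = $2,121.25. Patient pays $2,121.25; OOP now $6,220.50.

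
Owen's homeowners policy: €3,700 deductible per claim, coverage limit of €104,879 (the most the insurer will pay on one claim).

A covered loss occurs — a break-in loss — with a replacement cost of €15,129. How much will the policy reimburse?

After the deductible, €15,129 − €3,700 = €11,429 remains.
That's under the €104,879 cap, so the insurer reimburses the full €11,429.

€11,429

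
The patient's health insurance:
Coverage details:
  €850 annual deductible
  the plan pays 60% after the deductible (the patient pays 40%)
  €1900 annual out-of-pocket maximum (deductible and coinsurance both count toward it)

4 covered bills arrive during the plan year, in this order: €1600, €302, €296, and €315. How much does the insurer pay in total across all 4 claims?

Claim 1 — €1600: deductible takes €850, €750 remains; 40% of €750 = €300. Patient owes €1150 (running OOP €1150). Insurer: €1600 − €1150 = €450.
Claim 2 — €302: deductible already satisfied, so patient's share is 40% × €302 = €120.80. Cost to patient: €120.80. OOP to date €1270.80. Insurer: €302 − €120.80 = €181.20.
Claim 3 — €296: 40% coinsurance on €296 = €118.40. Cost to patient: €118.40. OOP to date €1389.20. Plan pays €296 − €118.40 = €177.60.
Claim 4 — €315: deductible already satisfied, so patient's share is 40% × €315 = €126. Patient pays €126; OOP now €1515.20. Plan pays €315 − €126 = €189.
Insurer total: €450 + €181.20 + €177.60 + €189 = €997.80.

€997.80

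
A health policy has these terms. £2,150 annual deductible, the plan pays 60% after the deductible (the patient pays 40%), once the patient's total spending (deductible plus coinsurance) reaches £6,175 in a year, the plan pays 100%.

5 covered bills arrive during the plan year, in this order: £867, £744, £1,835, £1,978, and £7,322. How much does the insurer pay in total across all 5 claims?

#1 (£867): all of it applies to the deductible. Patient pays £867; OOP now £867. Plan pays £867 − £867 = £0.
#2 (£744): all of it applies to the deductible. Cost to patient: £744. OOP to date £1,611. Plan pays £744 − £744 = £0.
#3 (£1,835): £539 finishes the deductible; £1,296 goes to coinsurance; patient's 40% is £518.40. Patient pays £1,057.40; OOP now £2,668.40. Plan pays £1,835 − £1,057.40 = £777.60.
#4 (£1,978): deductible met; 40% of £1,978 = £791.20. Patient pays £791.20; OOP now £3,459.60. Plan pays £1,978 − £791.20 = £1,186.80.
#5 (£7,322): deductible met; 40% of £7,322 = £2,928.80. That would push OOP to £6,388.40, over the £6,175 cap, so patient pays £6,175 − £3,459.60 = £2,715.40. Insurer: £7,322 − £2,715.40 = £4,606.60.
Insurer total: £0 + £0 + £777.60 + £1,186.80 + £4,606.60 = £6,571.

£6,571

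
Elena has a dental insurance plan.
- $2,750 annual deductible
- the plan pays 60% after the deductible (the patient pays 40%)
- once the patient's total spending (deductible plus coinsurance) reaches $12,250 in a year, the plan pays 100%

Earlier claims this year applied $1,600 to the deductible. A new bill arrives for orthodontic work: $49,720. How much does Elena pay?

$10,650

$1,600 of the $2,750 deductible is already met, leaving $1,150.
The remaining $48,570 (= $49,720 − $1,150) moves to coinsurance.
Coinsurance: $48,570 × 40% = $19,428.
That puts the patient's cost at $1,150 + $19,428 = $20,578 before any cap.
Adding $20,578 to the $1,600 already spent would give $22,178, which exceeds the $12,250 cap; the patient pays just $12,250 − $1,600 = $10,650.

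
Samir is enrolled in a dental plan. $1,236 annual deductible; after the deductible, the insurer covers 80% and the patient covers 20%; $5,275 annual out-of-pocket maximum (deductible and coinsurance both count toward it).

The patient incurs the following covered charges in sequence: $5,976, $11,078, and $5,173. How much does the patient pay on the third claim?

$875.40

Claim 1 — $5,976: $1,236 to deductible, leaving $4,740; patient's 20% is $948. Cost to patient: $2,184. OOP to date $2,184.
Claim 2 — $11,078: 20% coinsurance on $11,078 = $2,215.60. Patient pays $2,215.60; OOP now $4,399.60.
Claim 3 — $5,173: deductible met; 20% of $5,173 = $1,034.60. That would push OOP to $5,434.20, over the $5,275 cap, so patient pays $5,275 − $4,399.60 = $875.40.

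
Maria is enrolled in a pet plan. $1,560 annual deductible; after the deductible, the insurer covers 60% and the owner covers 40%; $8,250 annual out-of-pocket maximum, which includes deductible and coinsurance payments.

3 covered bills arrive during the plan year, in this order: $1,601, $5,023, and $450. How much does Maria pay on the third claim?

$180

Bill 1, $1,601: $1,560 to deductible, leaving $41; 40% of $41 = $16.40. Owner owes $1,576.40 (running OOP $1,576.40).
Bill 2, $5,023: deductible already satisfied, so owner's share is 40% × $5,023 = $2,009.20. Owner owes $2,009.20 (running OOP $3,585.60).
Bill 3, $450: 40% coinsurance on $450 = $180. Owner owes $180 (running OOP $3,765.60).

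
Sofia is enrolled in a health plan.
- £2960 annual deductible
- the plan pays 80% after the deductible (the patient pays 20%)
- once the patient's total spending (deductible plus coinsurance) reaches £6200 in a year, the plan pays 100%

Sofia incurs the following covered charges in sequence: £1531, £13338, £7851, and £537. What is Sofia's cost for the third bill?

£858.20

Bill 1, £1531: entire amount goes to the deductible. Cost to patient: £1531. OOP to date £1531.
Bill 2, £13338: deductible takes £1429, £11909 remains; coinsurance £11909 × 20% = £2381.80. Cost to patient: £3810.80. OOP to date £5341.80.
Bill 3, £7851: 20% coinsurance on £7851 = £1570.20. Adding that to £5341.80 gives £6912, past the £6200 cap; patient pays only £6200 − £5341.80 = £858.20.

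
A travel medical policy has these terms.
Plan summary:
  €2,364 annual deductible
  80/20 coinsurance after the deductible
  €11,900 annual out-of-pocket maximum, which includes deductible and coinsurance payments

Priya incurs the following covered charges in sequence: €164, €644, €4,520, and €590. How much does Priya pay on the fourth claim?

Bill 1, €164: all of it applies to the deductible. Traveler pays €164; OOP now €164.
Bill 2, €644: entire amount goes to the deductible. Cost to traveler: €644. OOP to date €808.
Bill 3, €4,520: €1,556 to deductible, leaving €2,964; coinsurance €2,964 × 20% = €592.80. Cost to traveler: €2,148.80. OOP to date €2,956.80.
Bill 4, €590: 20% coinsurance on €590 = €118. Traveler pays €118; OOP now €3,074.80.

€118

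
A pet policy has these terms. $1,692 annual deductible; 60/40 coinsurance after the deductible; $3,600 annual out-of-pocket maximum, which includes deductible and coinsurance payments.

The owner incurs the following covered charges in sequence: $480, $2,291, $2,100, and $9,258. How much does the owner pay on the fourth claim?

$636.40

Claim 1 ($480): fully absorbed by the deductible. Cost to owner: $480. OOP to date $480.
Claim 2 ($2,291): $1,212 finishes the deductible; $1,079 goes to coinsurance; owner's 40% is $431.60. Owner pays $1,643.60; OOP now $2,123.60.
Claim 3 ($2,100): 40% coinsurance on $2,100 = $840. Owner pays $840; OOP now $2,963.60.
Claim 4 ($9,258): 40% coinsurance on $9,258 = $3,703.20. That would push OOP to $6,666.80, over the $3,600 cap, so owner pays $3,600 − $2,963.60 = $636.40.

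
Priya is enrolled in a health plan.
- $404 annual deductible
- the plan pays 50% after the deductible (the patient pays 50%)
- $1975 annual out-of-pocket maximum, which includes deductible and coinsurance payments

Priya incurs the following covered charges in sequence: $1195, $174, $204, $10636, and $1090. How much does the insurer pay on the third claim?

Claim 1 ($1195): $404 to deductible, leaving $791; coinsurance $791 × 50% = $395.50. Cost to patient: $799.50. OOP to date $799.50. Plan pays $1195 − $799.50 = $395.50.
Claim 2 ($174): 50% coinsurance on $174 = $87. Cost to patient: $87. OOP to date $886.50. Insurer: $174 − $87 = $87.
Claim 3 ($204): deductible already satisfied, so patient's share is 50% × $204 = $102. Patient pays $102; OOP now $988.50. Insurer: $204 − $102 = $102.

$102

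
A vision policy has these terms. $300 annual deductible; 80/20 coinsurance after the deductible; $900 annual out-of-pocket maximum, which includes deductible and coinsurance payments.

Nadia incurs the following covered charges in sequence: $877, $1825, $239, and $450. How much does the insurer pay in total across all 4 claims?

$2491

Bill 1, $877: deductible takes $300, $577 remains; member's 20% is $115.40. Member pays $415.40; OOP now $415.40. Plan pays $877 − $415.40 = $461.60.
Bill 2, $1825: 20% coinsurance on $1825 = $365. Cost to member: $365. OOP to date $780.40. Plan pays $1825 − $365 = $1460.
Bill 3, $239: deductible met; 20% of $239 = $47.80. Member pays $47.80; OOP now $828.20. Insurer: $239 − $47.80 = $191.20.
Bill 4, $450: 20% coinsurance on $450 = $90. OOP would hit $918.20 > $900, so the cap limits the member to $900 − $828.20 = $71.80. Insurer: $450 − $71.80 = $378.20.
Insurer total = bills − member's total = $3391 − $900 = $2491.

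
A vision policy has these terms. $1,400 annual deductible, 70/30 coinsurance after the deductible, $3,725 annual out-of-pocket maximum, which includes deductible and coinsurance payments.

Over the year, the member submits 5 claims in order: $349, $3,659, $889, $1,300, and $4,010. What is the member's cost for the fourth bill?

$390

Bill 1, $349: entire amount goes to the deductible. Member owes $349 (running OOP $349).
Bill 2, $3,659: deductible takes $1,051, $2,608 remains; 30% of $2,608 = $782.40. Member owes $1,833.40 (running OOP $2,182.40).
Bill 3, $889: deductible already satisfied, so member's share is 30% × $889 = $266.70. Member owes $266.70 (running OOP $2,449.10).
Bill 4, $1,300: 30% coinsurance on $1,300 = $390. Member pays $390; OOP now $2,839.10.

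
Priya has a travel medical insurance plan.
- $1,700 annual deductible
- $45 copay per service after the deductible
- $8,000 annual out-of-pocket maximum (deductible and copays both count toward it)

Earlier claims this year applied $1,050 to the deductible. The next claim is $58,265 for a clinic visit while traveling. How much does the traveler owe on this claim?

$695

Remaining deductible: $1,700 − $1,050 = $650.
The remaining $57,615 (= $58,265 − $650) moves to the copay.
Copay on this service: $45.
Traveler responsibility before any cap: $650 + $45 = $695.
Year-to-date out-of-pocket becomes $1,050 + $695 = $1,745, still under the $8,000 maximum, so no cap applies.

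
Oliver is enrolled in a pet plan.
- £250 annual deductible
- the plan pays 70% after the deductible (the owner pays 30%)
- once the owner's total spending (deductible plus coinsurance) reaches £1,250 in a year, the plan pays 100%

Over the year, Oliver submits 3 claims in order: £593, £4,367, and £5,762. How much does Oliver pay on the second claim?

£897.10

#1 (£593): £250 to deductible, leaving £343; owner's 30% is £102.90. Cost to owner: £352.90. OOP to date £352.90.
#2 (£4,367): deductible met; 30% of £4,367 = £1,310.10. Adding that to £352.90 gives £1,663, past the £1,250 cap; owner pays only £1,250 − £352.90 = £897.10.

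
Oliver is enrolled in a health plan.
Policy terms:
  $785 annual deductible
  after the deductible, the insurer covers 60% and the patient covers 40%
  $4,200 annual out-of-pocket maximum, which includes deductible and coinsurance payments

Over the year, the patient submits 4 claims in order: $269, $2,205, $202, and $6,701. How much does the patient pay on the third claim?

Claim 1 — $269: all of it applies to the deductible. Patient owes $269 (running OOP $269).
Claim 2 — $2,205: deductible takes $516, $1,689 remains; coinsurance $1,689 × 40% = $675.60. Cost to patient: $1,191.60. OOP to date $1,460.60.
Claim 3 — $202: deductible already satisfied, so patient's share is 40% × $202 = $80.80. Patient pays $80.80; OOP now $1,541.40.

$80.80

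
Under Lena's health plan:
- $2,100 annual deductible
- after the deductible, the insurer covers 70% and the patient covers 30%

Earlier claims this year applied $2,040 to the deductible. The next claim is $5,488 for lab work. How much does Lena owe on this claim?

Remaining deductible: $2,100 − $2,040 = $60.
After the $60 deductible portion, $5,488 − $60 = $5,428 is subject to coinsurance.
Patient's 30% share of $5,428 is $1,628.40.
So the patient owes $60 + $1,628.40 = $1,688.40.

$1,688.40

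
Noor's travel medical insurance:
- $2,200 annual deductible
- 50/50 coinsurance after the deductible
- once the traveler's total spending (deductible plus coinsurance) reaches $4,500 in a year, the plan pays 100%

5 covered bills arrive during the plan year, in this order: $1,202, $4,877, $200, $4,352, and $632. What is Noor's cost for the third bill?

$100

#1 ($1,202): all of it applies to the deductible. Cost to traveler: $1,202. OOP to date $1,202.
#2 ($4,877): $998 finishes the deductible; $3,879 goes to coinsurance; coinsurance $3,879 × 50% = $1,939.50. Cost to traveler: $2,937.50. OOP to date $4,139.50.
#3 ($200): deductible met; 50% of $200 = $100. Traveler owes $100 (running OOP $4,239.50).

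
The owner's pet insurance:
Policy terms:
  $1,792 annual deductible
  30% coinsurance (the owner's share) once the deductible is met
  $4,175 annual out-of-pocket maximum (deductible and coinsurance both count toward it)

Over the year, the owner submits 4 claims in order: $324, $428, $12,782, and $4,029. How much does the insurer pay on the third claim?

Claim 1 ($324): fully absorbed by the deductible. Owner pays $324; OOP now $324. Insurer: $324 − $324 = $0.
Claim 2 ($428): all of it applies to the deductible. Cost to owner: $428. OOP to date $752. Plan pays $428 − $428 = $0.
Claim 3 ($12,782): deductible takes $1,040, $11,742 remains; 30% of $11,742 = $3,522.60. Together that's $1,040 + $3,522.60 = $4,562.60. That would push OOP to $5,314.60, over the $4,175 cap, so owner pays $4,175 − $752 = $3,423. Plan pays $12,782 − $3,423 = $9,359.

$9,359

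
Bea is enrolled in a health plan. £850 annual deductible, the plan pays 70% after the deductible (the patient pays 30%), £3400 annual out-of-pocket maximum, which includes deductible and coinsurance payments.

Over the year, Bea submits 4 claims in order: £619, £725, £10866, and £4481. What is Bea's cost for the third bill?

£2401.80

Claim 1 (£619): fully absorbed by the deductible. Patient owes £619 (running OOP £619).
Claim 2 (£725): deductible takes £231, £494 remains; coinsurance £494 × 30% = £148.20. Patient owes £379.20 (running OOP £998.20).
Claim 3 (£10866): 30% coinsurance on £10866 = £3259.80. OOP would hit £4258 > £3400, so the cap limits the patient to £3400 − £998.20 = £2401.80.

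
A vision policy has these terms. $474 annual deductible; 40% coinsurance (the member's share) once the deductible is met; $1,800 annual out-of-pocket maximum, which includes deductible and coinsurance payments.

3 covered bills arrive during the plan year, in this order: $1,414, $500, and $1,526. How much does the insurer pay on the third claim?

#1 ($1,414): $474 to deductible, leaving $940; 40% of $940 = $376. Member pays $850; OOP now $850. Plan pays $1,414 − $850 = $564.
#2 ($500): deductible already satisfied, so member's share is 40% × $500 = $200. Member owes $200 (running OOP $1,050). Insurer: $500 − $200 = $300.
#3 ($1,526): 40% coinsurance on $1,526 = $610.40. Cost to member: $610.40. OOP to date $1,660.40. Plan pays $1,526 − $610.40 = $915.60.

$915.60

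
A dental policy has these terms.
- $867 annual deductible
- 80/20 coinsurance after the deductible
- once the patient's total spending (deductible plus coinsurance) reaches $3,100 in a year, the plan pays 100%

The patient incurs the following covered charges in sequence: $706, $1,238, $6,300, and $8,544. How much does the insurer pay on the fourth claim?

$7,786.40

Bill 1, $706: all of it applies to the deductible. Patient pays $706; OOP now $706. Plan pays $706 − $706 = $0.
Bill 2, $1,238: $161 to deductible, leaving $1,077; patient's 20% is $215.40. Patient pays $376.40; OOP now $1,082.40. Insurer: $1,238 − $376.40 = $861.60.
Bill 3, $6,300: deductible already satisfied, so patient's share is 20% × $6,300 = $1,260. Patient pays $1,260; OOP now $2,342.40. Insurer: $6,300 − $1,260 = $5,040.
Bill 4, $8,544: deductible met; 20% of $8,544 = $1,708.80. OOP would hit $4,051.20 > $3,100, so the cap limits the patient to $3,100 − $2,342.40 = $757.60. Plan pays $8,544 − $757.60 = $7,786.40.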